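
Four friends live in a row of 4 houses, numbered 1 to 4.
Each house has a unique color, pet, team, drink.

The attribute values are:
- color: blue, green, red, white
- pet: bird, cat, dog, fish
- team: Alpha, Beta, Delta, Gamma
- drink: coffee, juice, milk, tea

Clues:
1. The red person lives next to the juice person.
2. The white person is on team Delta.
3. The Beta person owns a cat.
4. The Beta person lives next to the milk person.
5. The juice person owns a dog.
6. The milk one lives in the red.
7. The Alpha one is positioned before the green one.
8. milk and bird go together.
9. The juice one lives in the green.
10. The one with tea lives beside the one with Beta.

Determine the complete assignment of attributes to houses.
Solution:

House | Color | Pet | Team | Drink
----------------------------------
  1   | white | fish | Delta | tea
  2   | blue | cat | Beta | coffee
  3   | red | bird | Alpha | milk
  4   | green | dog | Gamma | juice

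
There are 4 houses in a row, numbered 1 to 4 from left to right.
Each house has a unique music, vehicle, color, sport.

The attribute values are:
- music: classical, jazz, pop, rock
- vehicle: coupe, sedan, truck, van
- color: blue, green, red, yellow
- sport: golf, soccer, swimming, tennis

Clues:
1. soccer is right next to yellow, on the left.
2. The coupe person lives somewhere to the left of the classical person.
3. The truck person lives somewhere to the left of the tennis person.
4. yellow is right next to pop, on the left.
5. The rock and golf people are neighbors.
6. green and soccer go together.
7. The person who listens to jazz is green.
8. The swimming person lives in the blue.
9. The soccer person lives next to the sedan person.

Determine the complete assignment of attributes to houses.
Solution:

House | Music | Vehicle | Color | Sport
---------------------------------------
  1   | jazz | truck | green | soccer
  2   | rock | sedan | yellow | tennis
  3   | pop | coupe | red | golf
  4   | classical | van | blue | swimming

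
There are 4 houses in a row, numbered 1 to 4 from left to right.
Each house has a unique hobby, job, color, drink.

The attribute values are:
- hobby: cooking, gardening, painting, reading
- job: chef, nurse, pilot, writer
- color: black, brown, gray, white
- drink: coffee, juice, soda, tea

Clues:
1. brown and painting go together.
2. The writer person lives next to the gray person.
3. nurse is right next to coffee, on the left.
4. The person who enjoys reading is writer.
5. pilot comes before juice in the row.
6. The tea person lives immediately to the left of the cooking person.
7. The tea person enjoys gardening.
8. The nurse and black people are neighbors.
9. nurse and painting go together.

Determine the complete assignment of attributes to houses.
Solution:

House | Hobby | Job | Color | Drink
-----------------------------------
  1   | painting | nurse | brown | soda
  2   | reading | writer | black | coffee
  3   | gardening | pilot | gray | tea
  4   | cooking | chef | white | juice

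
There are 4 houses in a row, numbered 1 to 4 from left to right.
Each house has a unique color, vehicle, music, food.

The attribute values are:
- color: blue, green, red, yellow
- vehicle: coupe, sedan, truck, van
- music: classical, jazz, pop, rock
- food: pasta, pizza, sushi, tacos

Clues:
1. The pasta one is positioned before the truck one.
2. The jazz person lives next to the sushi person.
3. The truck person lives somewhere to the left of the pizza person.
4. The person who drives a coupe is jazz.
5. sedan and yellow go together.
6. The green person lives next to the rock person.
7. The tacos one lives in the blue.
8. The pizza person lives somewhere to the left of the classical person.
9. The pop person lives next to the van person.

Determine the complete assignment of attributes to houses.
Solution:

House | Color | Vehicle | Music | Food
--------------------------------------
  1   | green | coupe | jazz | pasta
  2   | red | truck | rock | sushi
  3   | yellow | sedan | pop | pizza
  4   | blue | van | classical | tacos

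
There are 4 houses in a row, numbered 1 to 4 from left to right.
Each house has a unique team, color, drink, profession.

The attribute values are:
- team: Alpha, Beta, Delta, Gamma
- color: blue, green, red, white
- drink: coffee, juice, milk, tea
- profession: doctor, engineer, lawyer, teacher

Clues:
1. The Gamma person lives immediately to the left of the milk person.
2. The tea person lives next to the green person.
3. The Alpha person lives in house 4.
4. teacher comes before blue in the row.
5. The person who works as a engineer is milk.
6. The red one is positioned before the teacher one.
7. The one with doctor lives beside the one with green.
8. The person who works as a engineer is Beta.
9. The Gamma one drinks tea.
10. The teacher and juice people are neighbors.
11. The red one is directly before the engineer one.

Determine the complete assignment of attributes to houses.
Solution:

House | Team | Color | Drink | Profession
-----------------------------------------
  1   | Gamma | red | tea | doctor
  2   | Beta | green | milk | engineer
  3   | Delta | white | coffee | teacher
  4   | Alpha | blue | juice | lawyer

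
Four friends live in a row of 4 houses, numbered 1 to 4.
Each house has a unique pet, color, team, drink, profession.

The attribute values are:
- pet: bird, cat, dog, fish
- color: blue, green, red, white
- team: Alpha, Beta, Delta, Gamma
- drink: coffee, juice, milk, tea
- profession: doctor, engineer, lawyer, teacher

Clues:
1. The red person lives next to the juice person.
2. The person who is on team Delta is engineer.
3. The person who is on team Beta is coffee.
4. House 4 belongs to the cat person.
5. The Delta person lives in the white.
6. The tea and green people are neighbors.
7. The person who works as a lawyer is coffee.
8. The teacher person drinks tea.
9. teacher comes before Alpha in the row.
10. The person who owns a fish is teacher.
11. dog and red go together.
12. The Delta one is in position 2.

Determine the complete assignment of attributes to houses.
Solution:

House | Pet | Color | Team | Drink | Profession
-----------------------------------------------
  1   | dog | red | Beta | coffee | lawyer
  2   | bird | white | Delta | juice | engineer
  3   | fish | blue | Gamma | tea | teacher
  4   | cat | green | Alpha | milk | doctor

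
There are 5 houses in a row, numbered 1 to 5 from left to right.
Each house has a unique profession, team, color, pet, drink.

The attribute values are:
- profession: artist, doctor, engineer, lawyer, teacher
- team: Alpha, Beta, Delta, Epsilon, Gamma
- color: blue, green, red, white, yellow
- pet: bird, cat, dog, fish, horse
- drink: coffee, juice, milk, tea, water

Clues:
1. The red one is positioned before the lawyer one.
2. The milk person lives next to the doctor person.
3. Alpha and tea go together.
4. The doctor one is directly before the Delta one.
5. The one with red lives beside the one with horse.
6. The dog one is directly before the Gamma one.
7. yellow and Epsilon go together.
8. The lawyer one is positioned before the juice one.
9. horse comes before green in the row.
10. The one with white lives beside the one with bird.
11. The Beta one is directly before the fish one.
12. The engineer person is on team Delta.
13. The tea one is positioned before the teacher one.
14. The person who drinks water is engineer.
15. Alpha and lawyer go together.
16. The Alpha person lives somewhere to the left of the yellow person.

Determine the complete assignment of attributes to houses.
Solution:

House | Profession | Team | Color | Pet | Drink
-----------------------------------------------
  1   | artist | Beta | blue | dog | milk
  2   | doctor | Gamma | red | fish | coffee
  3   | engineer | Delta | white | horse | water
  4   | lawyer | Alpha | green | bird | tea
  5   | teacher | Epsilon | yellow | cat | juice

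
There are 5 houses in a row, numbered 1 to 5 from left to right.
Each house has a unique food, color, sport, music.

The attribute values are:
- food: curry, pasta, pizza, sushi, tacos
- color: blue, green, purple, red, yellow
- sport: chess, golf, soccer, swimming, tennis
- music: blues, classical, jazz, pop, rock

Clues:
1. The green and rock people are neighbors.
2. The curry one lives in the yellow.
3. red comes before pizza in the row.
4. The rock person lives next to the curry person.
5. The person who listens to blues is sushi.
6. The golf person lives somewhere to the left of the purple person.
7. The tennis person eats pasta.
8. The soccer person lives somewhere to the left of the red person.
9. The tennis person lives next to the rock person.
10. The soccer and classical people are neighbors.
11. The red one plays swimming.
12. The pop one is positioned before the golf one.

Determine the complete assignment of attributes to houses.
Solution:

House | Food | Color | Sport | Music
------------------------------------
  1   | pasta | green | tennis | pop
  2   | tacos | blue | soccer | rock
  3   | curry | yellow | golf | classical
  4   | sushi | red | swimming | blues
  5   | pizza | purple | chess | jazz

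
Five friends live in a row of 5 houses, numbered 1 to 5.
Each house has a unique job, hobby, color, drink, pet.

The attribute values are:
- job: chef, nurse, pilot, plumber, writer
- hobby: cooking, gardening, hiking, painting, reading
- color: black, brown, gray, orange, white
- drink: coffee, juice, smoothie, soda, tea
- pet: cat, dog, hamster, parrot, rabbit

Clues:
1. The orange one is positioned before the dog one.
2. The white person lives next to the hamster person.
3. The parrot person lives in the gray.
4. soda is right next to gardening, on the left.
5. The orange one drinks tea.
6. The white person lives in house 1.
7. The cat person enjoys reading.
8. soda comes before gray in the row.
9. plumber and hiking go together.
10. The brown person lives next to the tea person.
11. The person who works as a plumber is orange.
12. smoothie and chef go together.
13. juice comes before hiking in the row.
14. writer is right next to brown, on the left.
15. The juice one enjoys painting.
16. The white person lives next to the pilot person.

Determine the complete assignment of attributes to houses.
Solution:

House | Job | Hobby | Color | Drink | Pet
-----------------------------------------
  1   | writer | reading | white | coffee | cat
  2   | pilot | painting | brown | juice | hamster
  3   | plumber | hiking | orange | tea | rabbit
  4   | nurse | cooking | black | soda | dog
  5   | chef | gardening | gray | smoothie | parrot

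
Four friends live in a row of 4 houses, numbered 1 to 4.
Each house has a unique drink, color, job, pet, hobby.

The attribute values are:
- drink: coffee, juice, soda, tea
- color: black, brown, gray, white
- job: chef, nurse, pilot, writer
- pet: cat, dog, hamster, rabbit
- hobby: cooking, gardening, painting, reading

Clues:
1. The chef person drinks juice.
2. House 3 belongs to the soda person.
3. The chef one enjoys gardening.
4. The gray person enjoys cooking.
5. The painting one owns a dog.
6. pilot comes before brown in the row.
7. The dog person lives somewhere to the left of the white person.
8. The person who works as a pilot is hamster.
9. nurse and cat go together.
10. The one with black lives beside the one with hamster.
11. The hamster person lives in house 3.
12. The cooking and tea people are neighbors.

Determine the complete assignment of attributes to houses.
Solution:

House | Drink | Color | Job | Pet | Hobby
-----------------------------------------
  1   | coffee | gray | nurse | cat | cooking
  2   | tea | black | writer | dog | painting
  3   | soda | white | pilot | hamster | reading
  4   | juice | brown | chef | rabbit | gardening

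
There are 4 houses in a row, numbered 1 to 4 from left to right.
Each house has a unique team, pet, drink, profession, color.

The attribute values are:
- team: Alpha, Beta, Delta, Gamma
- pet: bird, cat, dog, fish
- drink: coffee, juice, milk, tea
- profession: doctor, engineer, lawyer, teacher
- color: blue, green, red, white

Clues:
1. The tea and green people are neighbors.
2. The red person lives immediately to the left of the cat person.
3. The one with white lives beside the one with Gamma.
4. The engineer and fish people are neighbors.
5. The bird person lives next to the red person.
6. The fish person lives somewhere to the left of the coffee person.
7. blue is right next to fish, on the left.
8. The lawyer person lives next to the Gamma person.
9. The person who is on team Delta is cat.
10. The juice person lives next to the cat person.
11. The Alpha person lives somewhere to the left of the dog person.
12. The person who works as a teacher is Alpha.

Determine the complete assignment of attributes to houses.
Solution:

House | Team | Pet | Drink | Profession | Color
-----------------------------------------------
  1   | Beta | bird | milk | engineer | blue
  2   | Alpha | fish | juice | teacher | red
  3   | Delta | cat | tea | lawyer | white
  4   | Gamma | dog | coffee | doctor | green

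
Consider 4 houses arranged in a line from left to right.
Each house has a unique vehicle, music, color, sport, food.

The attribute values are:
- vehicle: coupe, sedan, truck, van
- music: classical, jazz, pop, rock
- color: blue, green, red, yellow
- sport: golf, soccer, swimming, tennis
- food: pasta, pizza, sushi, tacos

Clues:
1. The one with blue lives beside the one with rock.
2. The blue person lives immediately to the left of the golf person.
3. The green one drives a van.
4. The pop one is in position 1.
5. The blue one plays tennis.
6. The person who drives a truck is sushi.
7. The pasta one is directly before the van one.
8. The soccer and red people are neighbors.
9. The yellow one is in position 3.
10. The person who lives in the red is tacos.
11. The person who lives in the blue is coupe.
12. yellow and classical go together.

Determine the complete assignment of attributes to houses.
Solution:

House | Vehicle | Music | Color | Sport | Food
----------------------------------------------
  1   | coupe | pop | blue | tennis | pasta
  2   | van | rock | green | golf | pizza
  3   | truck | classical | yellow | soccer | sushi
  4   | sedan | jazz | red | swimming | tacos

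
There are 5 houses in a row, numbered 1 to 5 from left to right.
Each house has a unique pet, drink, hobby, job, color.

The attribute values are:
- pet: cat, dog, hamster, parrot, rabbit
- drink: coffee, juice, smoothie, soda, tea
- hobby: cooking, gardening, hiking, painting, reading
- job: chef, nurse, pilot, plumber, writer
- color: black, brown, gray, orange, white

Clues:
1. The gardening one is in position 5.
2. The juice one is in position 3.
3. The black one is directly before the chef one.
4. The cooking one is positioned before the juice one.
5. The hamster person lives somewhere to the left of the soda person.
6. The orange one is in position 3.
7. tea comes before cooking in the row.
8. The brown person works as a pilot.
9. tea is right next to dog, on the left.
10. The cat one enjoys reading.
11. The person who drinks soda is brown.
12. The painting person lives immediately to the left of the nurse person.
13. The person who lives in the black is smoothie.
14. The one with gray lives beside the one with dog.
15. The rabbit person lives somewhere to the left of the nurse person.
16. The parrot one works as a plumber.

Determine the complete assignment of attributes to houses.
Solution:

House | Pet | Drink | Hobby | Job | Color
-----------------------------------------
  1   | rabbit | tea | painting | writer | gray
  2   | dog | smoothie | cooking | nurse | black
  3   | hamster | juice | hiking | chef | orange
  4   | cat | soda | reading | pilot | brown
  5   | parrot | coffee | gardening | plumber | white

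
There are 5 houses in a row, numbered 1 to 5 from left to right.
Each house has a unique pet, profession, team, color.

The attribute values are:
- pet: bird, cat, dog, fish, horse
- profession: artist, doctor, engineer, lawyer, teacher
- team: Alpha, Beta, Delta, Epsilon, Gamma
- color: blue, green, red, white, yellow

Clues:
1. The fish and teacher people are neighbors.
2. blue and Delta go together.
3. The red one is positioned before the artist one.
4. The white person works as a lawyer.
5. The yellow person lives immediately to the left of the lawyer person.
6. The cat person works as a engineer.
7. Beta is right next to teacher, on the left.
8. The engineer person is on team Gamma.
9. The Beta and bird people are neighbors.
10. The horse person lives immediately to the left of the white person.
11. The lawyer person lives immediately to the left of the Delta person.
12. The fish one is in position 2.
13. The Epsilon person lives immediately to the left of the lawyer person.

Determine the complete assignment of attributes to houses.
Solution:

House | Pet | Profession | Team | Color
---------------------------------------
  1   | horse | doctor | Epsilon | yellow
  2   | fish | lawyer | Beta | white
  3   | bird | teacher | Delta | blue
  4   | cat | engineer | Gamma | red
  5   | dog | artist | Alpha | green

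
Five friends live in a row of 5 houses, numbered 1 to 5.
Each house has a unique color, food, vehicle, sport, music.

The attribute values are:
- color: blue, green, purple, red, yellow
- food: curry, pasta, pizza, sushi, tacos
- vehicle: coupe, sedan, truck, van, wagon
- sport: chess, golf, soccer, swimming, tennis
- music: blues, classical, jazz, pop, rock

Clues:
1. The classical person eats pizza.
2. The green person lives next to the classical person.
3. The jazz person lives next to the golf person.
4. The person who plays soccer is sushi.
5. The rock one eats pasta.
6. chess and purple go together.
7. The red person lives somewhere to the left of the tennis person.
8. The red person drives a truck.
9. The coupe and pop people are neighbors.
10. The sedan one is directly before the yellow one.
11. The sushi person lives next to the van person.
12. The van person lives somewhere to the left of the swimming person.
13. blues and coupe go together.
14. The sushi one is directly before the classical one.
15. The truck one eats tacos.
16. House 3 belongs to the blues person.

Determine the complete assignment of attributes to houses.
Solution:

House | Color | Food | Vehicle | Sport | Music
----------------------------------------------
  1   | green | sushi | sedan | soccer | jazz
  2   | yellow | pizza | van | golf | classical
  3   | purple | curry | coupe | chess | blues
  4   | red | tacos | truck | swimming | pop
  5   | blue | pasta | wagon | tennis | rock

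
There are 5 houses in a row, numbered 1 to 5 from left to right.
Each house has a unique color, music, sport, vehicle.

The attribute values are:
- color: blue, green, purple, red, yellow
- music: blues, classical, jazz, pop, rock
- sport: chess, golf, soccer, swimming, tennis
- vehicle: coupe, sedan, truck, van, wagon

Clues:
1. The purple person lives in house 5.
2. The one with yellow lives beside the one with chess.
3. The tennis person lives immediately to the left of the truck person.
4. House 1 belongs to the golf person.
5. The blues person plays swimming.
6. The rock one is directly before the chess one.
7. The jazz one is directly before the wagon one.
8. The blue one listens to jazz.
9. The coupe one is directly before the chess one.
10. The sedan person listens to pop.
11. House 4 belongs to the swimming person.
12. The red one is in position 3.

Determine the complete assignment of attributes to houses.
Solution:

House | Color | Music | Sport | Vehicle
---------------------------------------
  1   | yellow | rock | golf | coupe
  2   | blue | jazz | chess | van
  3   | red | classical | tennis | wagon
  4   | green | blues | swimming | truck
  5   | purple | pop | soccer | sedan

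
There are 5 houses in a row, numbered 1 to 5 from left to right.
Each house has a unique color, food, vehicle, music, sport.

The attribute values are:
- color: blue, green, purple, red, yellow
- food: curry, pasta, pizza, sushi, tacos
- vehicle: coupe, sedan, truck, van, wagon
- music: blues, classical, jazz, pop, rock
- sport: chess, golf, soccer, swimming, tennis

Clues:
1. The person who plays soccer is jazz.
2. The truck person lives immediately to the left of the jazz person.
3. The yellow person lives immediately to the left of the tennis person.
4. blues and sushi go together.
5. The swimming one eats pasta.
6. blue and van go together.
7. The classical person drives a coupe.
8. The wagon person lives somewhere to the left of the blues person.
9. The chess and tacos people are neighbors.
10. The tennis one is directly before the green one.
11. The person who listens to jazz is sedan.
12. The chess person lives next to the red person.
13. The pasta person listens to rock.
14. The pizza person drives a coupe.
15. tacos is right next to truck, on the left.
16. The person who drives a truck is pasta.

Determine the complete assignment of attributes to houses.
Solution:

House | Color | Food | Vehicle | Music | Sport
----------------------------------------------
  1   | yellow | pizza | coupe | classical | chess
  2   | red | tacos | wagon | pop | tennis
  3   | green | pasta | truck | rock | swimming
  4   | purple | curry | sedan | jazz | soccer
  5   | blue | sushi | van | blues | golf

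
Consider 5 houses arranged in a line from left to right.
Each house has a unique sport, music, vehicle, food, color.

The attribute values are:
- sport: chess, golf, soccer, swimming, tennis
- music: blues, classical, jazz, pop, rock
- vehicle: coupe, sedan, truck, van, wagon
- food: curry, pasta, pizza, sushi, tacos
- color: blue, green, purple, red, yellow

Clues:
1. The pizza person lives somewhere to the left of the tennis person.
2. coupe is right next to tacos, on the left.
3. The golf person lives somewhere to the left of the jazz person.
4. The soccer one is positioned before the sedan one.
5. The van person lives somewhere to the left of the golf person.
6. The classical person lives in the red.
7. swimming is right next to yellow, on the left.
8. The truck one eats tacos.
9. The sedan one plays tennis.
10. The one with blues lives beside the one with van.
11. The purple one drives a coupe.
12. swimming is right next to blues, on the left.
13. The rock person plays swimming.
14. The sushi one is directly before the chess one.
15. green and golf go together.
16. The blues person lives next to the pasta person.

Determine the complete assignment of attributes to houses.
Solution:

House | Sport | Music | Vehicle | Food | Color
----------------------------------------------
  1   | swimming | rock | coupe | sushi | purple
  2   | chess | blues | truck | tacos | yellow
  3   | soccer | classical | van | pasta | red
  4   | golf | pop | wagon | pizza | green
  5   | tennis | jazz | sedan | curry | blue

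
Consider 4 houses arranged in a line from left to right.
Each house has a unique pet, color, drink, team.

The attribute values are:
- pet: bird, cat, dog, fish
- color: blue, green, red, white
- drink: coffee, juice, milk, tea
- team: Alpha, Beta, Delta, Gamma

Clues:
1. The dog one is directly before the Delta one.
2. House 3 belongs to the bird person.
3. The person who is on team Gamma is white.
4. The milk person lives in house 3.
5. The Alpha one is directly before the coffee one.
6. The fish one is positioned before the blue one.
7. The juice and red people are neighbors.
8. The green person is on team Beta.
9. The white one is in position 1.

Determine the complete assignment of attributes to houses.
Solution:

House | Pet | Color | Drink | Team
----------------------------------
  1   | dog | white | juice | Gamma
  2   | fish | red | tea | Delta
  3   | bird | blue | milk | Alpha
  4   | cat | green | coffee | Beta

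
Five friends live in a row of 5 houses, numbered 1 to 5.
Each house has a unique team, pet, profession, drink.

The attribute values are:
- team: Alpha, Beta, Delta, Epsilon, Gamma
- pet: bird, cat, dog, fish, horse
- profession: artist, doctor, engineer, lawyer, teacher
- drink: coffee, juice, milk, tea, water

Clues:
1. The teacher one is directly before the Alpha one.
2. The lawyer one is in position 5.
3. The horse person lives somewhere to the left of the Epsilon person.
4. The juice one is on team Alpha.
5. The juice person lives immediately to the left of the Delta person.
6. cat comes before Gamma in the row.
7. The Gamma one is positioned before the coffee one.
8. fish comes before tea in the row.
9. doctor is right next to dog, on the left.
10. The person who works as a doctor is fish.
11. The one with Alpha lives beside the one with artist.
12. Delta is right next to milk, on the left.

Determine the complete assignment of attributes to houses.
Solution:

House | Team | Pet | Profession | Drink
---------------------------------------
  1   | Beta | cat | teacher | water
  2   | Alpha | fish | doctor | juice
  3   | Delta | dog | artist | tea
  4   | Gamma | horse | engineer | milk
  5   | Epsilon | bird | lawyer | coffee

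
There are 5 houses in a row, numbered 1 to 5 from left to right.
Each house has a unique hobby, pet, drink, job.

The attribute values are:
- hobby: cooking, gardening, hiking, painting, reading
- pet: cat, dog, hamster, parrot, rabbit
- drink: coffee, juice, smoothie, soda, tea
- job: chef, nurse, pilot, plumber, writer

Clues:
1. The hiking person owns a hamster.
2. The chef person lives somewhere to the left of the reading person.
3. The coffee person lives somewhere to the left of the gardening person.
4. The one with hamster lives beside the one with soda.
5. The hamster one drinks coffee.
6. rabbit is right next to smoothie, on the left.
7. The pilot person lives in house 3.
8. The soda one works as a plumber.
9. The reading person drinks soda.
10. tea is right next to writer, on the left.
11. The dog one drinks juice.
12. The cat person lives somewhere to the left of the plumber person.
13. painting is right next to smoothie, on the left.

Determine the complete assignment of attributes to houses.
Solution:

House | Hobby | Pet | Drink | Job
---------------------------------
  1   | painting | rabbit | tea | chef
  2   | cooking | cat | smoothie | writer
  3   | hiking | hamster | coffee | pilot
  4   | reading | parrot | soda | plumber
  5   | gardening | dog | juice | nurse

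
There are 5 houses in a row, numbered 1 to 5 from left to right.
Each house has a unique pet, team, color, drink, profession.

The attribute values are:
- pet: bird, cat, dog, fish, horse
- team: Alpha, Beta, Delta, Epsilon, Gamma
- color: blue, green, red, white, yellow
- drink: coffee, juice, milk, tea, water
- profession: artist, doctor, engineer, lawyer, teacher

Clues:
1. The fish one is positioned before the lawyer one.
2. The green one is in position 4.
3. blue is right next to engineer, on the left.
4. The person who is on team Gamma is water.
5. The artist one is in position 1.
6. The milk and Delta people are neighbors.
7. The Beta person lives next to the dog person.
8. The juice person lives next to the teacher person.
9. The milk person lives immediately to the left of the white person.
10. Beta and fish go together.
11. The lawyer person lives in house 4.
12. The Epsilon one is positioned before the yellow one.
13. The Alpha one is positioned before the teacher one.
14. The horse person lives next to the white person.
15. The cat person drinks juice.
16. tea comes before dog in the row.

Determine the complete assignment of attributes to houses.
Solution:

House | Pet | Team | Color | Drink | Profession
-----------------------------------------------
  1   | horse | Alpha | blue | milk | artist
  2   | cat | Delta | white | juice | engineer
  3   | fish | Beta | red | tea | teacher
  4   | dog | Epsilon | green | coffee | lawyer
  5   | bird | Gamma | yellow | water | doctor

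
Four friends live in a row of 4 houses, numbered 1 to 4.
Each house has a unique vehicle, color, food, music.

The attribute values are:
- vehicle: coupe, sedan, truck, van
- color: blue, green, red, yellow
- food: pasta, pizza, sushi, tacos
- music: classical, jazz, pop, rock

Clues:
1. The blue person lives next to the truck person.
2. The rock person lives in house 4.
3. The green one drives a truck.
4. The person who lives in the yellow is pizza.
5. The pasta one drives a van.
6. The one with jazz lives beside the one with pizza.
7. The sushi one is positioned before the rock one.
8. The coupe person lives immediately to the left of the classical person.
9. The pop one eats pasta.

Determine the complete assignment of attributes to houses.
Solution:

House | Vehicle | Color | Food | Music
--------------------------------------
  1   | coupe | red | sushi | jazz
  2   | sedan | yellow | pizza | classical
  3   | van | blue | pasta | pop
  4   | truck | green | tacos | rock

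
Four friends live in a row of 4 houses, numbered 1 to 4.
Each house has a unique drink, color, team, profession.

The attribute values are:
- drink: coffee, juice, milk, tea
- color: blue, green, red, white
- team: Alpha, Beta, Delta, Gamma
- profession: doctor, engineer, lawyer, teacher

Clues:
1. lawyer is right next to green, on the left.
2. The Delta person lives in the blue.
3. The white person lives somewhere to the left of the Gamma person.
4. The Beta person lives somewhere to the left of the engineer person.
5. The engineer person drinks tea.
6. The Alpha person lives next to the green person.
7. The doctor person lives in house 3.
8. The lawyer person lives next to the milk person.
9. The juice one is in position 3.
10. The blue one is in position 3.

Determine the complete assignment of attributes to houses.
Solution:

House | Drink | Color | Team | Profession
-----------------------------------------
  1   | coffee | white | Alpha | lawyer
  2   | milk | green | Beta | teacher
  3   | juice | blue | Delta | doctor
  4   | tea | red | Gamma | engineer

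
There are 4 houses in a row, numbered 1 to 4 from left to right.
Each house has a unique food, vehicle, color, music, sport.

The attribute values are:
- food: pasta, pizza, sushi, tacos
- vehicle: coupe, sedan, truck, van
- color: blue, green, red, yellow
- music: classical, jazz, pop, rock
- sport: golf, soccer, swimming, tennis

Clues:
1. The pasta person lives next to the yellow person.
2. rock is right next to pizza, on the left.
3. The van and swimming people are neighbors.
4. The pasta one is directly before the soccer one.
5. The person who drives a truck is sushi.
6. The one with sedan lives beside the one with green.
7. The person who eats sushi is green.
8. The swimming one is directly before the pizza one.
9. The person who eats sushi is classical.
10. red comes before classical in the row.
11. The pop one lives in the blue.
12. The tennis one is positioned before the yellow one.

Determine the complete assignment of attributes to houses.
Solution:

House | Food | Vehicle | Color | Music | Sport
----------------------------------------------
  1   | tacos | van | blue | pop | tennis
  2   | pasta | coupe | red | rock | swimming
  3   | pizza | sedan | yellow | jazz | soccer
  4   | sushi | truck | green | classical | golf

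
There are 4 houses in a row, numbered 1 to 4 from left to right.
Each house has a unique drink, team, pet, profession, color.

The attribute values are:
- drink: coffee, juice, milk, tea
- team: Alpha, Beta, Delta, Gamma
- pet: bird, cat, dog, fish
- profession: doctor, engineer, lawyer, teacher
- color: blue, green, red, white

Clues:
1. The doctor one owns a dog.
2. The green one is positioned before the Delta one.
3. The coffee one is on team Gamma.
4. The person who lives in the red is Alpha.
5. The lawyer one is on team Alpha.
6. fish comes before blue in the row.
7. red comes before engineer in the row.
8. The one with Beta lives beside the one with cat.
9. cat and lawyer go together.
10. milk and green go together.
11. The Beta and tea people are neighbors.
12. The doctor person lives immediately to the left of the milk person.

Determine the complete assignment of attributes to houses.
Solution:

House | Drink | Team | Pet | Profession | Color
-----------------------------------------------
  1   | coffee | Gamma | dog | doctor | white
  2   | milk | Beta | fish | teacher | green
  3   | tea | Alpha | cat | lawyer | red
  4   | juice | Delta | bird | engineer | blue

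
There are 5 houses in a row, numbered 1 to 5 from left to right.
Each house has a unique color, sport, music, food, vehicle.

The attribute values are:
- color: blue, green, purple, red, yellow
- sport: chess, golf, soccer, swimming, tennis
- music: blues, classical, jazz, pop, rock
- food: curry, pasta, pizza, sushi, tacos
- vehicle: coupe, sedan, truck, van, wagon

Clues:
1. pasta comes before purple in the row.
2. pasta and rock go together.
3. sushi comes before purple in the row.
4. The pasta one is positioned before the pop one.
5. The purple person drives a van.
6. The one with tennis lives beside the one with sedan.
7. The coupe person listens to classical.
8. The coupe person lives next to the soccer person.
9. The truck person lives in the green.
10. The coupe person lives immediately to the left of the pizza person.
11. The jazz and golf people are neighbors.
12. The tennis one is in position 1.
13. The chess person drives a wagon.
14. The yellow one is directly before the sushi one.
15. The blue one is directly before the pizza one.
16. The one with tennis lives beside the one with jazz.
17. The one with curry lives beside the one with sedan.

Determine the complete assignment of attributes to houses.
Solution:

House | Color | Sport | Music | Food | Vehicle
----------------------------------------------
  1   | blue | tennis | classical | curry | coupe
  2   | yellow | soccer | jazz | pizza | sedan
  3   | green | golf | blues | sushi | truck
  4   | red | chess | rock | pasta | wagon
  5   | purple | swimming | pop | tacos | van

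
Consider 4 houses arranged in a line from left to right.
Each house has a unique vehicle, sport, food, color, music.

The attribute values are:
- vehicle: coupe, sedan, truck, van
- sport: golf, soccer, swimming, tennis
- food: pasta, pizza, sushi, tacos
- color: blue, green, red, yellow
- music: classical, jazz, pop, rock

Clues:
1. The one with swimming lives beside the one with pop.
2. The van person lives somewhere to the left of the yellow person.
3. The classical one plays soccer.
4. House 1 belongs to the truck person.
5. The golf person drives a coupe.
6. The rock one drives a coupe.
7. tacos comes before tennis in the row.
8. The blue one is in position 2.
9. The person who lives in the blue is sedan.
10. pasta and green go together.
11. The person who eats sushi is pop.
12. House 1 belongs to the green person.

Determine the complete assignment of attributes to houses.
Solution:

House | Vehicle | Sport | Food | Color | Music
----------------------------------------------
  1   | truck | soccer | pasta | green | classical
  2   | sedan | swimming | tacos | blue | jazz
  3   | van | tennis | sushi | red | pop
  4   | coupe | golf | pizza | yellow | rock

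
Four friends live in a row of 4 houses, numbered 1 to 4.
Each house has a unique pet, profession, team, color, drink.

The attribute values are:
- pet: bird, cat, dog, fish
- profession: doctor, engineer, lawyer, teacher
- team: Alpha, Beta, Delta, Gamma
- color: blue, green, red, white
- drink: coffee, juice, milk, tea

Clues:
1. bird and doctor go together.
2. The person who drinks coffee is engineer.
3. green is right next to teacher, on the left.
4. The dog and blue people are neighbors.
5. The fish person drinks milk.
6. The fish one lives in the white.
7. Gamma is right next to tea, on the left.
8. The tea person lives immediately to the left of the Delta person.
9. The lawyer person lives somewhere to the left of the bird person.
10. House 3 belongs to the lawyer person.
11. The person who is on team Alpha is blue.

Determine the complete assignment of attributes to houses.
Solution:

House | Pet | Profession | Team | Color | Drink
-----------------------------------------------
  1   | dog | engineer | Gamma | green | coffee
  2   | cat | teacher | Alpha | blue | tea
  3   | fish | lawyer | Delta | white | milk
  4   | bird | doctor | Beta | red | juice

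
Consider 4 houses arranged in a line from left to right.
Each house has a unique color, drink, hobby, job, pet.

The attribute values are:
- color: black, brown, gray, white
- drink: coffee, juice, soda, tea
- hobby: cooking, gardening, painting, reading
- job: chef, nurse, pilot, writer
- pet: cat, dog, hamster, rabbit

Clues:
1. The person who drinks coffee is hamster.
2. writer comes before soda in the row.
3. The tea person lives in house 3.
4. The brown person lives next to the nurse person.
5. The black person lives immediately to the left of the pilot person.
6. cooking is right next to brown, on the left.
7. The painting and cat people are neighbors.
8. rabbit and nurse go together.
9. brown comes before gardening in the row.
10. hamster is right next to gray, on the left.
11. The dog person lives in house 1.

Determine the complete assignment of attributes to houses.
Solution:

House | Color | Drink | Hobby | Job | Pet
-----------------------------------------
  1   | black | juice | cooking | writer | dog
  2   | brown | coffee | reading | pilot | hamster
  3   | gray | tea | painting | nurse | rabbit
  4   | white | soda | gardening | chef | cat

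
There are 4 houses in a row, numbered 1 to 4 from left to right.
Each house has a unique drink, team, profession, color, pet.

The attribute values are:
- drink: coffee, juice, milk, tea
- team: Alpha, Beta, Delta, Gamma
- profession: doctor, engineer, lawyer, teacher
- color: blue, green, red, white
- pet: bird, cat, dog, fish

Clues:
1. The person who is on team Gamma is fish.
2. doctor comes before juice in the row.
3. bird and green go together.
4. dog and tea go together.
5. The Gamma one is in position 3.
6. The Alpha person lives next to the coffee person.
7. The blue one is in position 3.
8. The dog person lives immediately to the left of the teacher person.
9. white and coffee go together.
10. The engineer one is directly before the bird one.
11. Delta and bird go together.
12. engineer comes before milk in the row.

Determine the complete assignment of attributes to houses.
Solution:

House | Drink | Team | Profession | Color | Pet
-----------------------------------------------
  1   | tea | Alpha | doctor | red | dog
  2   | coffee | Beta | teacher | white | cat
  3   | juice | Gamma | engineer | blue | fish
  4   | milk | Delta | lawyer | green | bird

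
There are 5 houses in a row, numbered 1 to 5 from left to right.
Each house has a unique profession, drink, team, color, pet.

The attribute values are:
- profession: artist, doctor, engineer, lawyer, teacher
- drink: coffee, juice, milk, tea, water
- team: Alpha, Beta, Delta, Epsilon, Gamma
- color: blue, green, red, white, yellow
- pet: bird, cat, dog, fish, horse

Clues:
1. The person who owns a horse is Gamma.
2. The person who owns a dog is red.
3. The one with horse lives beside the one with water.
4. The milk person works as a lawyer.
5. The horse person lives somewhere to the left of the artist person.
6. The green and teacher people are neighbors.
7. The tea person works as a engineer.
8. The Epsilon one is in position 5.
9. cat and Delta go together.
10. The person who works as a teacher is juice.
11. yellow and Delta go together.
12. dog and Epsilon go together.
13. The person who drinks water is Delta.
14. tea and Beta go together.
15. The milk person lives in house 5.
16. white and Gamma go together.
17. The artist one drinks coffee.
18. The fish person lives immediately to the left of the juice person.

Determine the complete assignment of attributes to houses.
Solution:

House | Profession | Drink | Team | Color | Pet
-----------------------------------------------
  1   | engineer | tea | Beta | green | fish
  2   | teacher | juice | Gamma | white | horse
  3   | doctor | water | Delta | yellow | cat
  4   | artist | coffee | Alpha | blue | bird
  5   | lawyer | milk | Epsilon | red | dog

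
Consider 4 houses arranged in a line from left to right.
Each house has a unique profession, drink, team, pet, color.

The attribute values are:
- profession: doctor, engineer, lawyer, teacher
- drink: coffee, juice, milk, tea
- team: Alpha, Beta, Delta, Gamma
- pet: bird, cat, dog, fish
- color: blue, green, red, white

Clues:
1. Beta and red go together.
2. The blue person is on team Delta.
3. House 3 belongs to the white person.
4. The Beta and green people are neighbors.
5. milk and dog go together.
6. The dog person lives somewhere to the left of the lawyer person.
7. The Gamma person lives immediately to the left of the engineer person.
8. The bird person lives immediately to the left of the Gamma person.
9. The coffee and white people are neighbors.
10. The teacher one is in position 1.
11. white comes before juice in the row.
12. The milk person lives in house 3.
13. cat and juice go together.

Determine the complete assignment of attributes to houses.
Solution:

House | Profession | Drink | Team | Pet | Color
-----------------------------------------------
  1   | teacher | tea | Beta | bird | red
  2   | doctor | coffee | Gamma | fish | green
  3   | engineer | milk | Alpha | dog | white
  4   | lawyer | juice | Delta | cat | blue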